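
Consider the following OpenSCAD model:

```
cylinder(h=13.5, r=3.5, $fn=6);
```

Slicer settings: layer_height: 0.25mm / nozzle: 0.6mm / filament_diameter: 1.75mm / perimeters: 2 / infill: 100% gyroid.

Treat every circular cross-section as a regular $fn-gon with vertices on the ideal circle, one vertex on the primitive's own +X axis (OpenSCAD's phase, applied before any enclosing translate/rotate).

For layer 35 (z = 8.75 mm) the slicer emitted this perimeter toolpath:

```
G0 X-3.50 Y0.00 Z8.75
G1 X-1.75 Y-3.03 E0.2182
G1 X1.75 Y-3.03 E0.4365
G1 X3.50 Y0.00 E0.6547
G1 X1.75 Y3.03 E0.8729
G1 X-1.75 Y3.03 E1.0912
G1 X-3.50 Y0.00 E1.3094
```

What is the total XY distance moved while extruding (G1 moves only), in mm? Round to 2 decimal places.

Sum the Euclidean lengths of each G1 segment: total = 21.00 mm.

21.00 mm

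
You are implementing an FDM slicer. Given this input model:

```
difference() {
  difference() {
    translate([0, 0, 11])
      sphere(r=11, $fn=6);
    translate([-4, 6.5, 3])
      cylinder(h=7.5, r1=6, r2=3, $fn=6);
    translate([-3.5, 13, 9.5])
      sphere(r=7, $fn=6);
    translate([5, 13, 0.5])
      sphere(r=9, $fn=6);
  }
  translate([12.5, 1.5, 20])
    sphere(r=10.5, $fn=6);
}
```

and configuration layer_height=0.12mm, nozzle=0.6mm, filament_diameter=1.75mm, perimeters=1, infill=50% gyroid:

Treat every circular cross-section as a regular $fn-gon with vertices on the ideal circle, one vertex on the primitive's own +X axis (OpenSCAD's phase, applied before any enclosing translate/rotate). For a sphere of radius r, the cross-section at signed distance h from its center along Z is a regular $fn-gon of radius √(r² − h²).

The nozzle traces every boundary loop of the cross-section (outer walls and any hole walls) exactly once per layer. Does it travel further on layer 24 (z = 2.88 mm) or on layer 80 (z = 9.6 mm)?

layer 80 (z = 9.6 mm)

Layer 24 (z = 2.88): the r=11 sphere contributes a regular 6-gon of circumradius √(11²−8.12²) = 7.421 (perimeter = 2·6·7.421·sin(180°/6) = 44.52 mm); the cone at (-4, 6.5) is not intersected at this z (z outside [3, 10.5]); the sphere at (-3.5, 13): section is a regular 6-gon, circumradius = √(r²−h²) = √(7²−6.62²) = 2.275 (perimeter = 2·6·2.275·sin(180°/6) = 13.65 mm); the r=9 sphere at (5, 13) contributes a regular 6-gon of circumradius √(9²−2.38²) = 8.680 (perimeter = 2·6·8.680·sin(180°/6) = 52.08 mm); Subtracting the remaining from the first: starting from the r=11 sphere, the r=7 sphere at (-3.5, 13) misses the remaining region (no effect); the r=9 sphere at (5, 13) partially overlaps it — only the 3.39 mm² overlap (of its 195.73 mm²) is removed, clipping the outline — boundary = 44.52 mm; the sphere at (12.5, 1.5) is not intersected at this z (|z−center|=17.120 > r=10.5); After the difference (first − rest): none of the subtracted shapes is present at this height, so the result so far is unchanged — boundary = 44.52 mm. So its perimeter = 44.52 mm. Layer 80 (z = 9.6): the r=11 sphere contributes a regular 6-gon of circumradius √(11²−1.4²) = 10.911 (perimeter = 2·6·10.911·sin(180°/6) = 65.46 mm); the cone at (-4, 6.5): at t=0.880 of its height the radius interpolates to r₁+(r₂−r₁)t = 3.360, giving a regular 6-gon of that circumradius (perimeter = 2·6·3.360·sin(180°/6) = 20.16 mm); the r=7 sphere at (-3.5, 13) contributes a regular 6-gon of circumradius √(7²−0.1²) = 6.999 (perimeter = 2·6·6.999·sin(180°/6) = 42.00 mm); the sphere at (5, 13) is absent (|z−center|=9.100 > r=9); After the difference (first − rest): starting from the r=11 sphere, the cone at (-4, 6.5) partially overlaps it — only the 28.73 mm² overlap (of its 29.33 mm²) is removed, clipping the outline; the r=7 sphere at (-3.5, 13) partially overlaps it — only the 6.00 mm² overlap (of its 127.28 mm²) is removed, clipping the outline — boundary = 69.13 mm; the sphere at (12.5, 1.5): section is a regular 6-gon, circumradius = √(r²−h²) = √(10.5²−10.4²) = 1.446 (perimeter = 2·6·1.446·sin(180°/6) = 8.67 mm); Taking the first minus the rest: starting from the result so far, the r=10.5 sphere at (12.5, 1.5) misses the remaining region (no effect) — boundary = 69.13 mm. So its perimeter = 69.13 mm. Layer 80 is larger (69.13 vs 44.52 mm).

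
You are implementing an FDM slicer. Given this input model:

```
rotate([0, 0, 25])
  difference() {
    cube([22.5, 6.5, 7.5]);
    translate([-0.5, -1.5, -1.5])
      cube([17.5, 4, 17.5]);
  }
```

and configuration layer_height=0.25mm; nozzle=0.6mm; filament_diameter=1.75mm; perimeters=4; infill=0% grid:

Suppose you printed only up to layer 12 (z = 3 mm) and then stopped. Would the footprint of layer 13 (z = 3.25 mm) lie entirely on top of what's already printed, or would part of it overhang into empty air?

entirely on top

Compare the two slices. At z = 3: the cube (footprint 22.5×6.5) is included at this height (area 146.25 mm²); the cube at (-0.5, -1.5) is present — its section is the full 17.5×4 rectangle (area 70.00 mm²); After the difference (first − rest): starting from the 22.5×6.5 cube (146.25 mm²), the 17.5×4 cube at (-0.5, -1.5) partially overlaps it — only the 42.50 mm² overlap (of its 70.00 mm²) is removed, clipping the outline — area = 103.75 mm²; (rotated 25° about Z; rotation is an isometry so areas/perimeters/island counts are preserved). At z = 3.25: the cube (footprint 22.5×6.5) is included at this height (area 146.25 mm²); the cube at (-0.5, -1.5) is present — its section is the full 17.5×4 rectangle (area 70.00 mm²); Taking the first minus the rest: starting from the 22.5×6.5 cube (146.25 mm²), the 17.5×4 cube at (-0.5, -1.5) partially overlaps it — only the 42.50 mm² overlap (of its 70.00 mm²) is removed, clipping the outline — area = 103.75 mm²; (rotated 25° about Z; rotation is an isometry so areas/perimeters/island counts are preserved). Checking containment: the cross-section at z = 3.25 is a subset of the cross-section at z = 3.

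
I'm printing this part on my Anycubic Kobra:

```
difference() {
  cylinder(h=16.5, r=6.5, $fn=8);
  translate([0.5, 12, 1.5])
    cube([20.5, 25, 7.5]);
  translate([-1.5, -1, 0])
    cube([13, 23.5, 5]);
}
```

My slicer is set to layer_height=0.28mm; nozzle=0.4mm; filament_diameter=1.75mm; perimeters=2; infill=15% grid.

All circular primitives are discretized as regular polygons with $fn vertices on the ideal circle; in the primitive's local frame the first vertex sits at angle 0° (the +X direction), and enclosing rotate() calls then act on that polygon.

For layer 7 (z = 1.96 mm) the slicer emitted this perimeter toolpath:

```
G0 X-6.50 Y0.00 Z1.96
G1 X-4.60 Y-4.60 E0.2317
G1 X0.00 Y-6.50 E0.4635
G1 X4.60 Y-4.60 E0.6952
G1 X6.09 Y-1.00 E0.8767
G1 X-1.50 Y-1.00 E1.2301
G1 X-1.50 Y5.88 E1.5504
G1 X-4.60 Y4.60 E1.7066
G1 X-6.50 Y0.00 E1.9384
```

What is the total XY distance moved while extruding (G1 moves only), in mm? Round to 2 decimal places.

Sum the Euclidean lengths of each G1 segment: total = 41.63 mm.

41.63 mm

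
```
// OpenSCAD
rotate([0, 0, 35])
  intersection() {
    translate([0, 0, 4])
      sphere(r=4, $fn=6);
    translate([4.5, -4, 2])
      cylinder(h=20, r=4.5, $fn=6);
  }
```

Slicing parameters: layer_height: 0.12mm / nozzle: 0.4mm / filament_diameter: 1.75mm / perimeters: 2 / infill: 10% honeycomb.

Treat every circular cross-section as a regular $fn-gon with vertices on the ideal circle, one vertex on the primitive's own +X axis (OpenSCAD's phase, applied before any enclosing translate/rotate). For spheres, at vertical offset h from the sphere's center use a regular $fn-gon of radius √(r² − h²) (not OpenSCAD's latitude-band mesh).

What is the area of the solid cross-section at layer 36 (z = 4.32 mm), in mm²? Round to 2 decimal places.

5.62 mm²

At z = 4.32 mm: the r=4 sphere contributes a regular 6-gon of circumradius √(4²−0.32²) = 3.987 (area = (6/2)·3.987²·sin(360°/6) = 41.30 mm²); the r=4.5 cylinder at (4.5, -4) contributes a regular 6-gon of circumradius 4.5 (area = (6/2)·4.500²·sin(360°/6) = 52.61 mm²); After intersecting: the r=4.5 cylinder at (4.5, -4) partially overlaps the r=4 sphere; clipping to the common part keeps 5.62 mm² — area = 5.62 mm²; (rotated 35° about Z; rotation is an isometry so areas/perimeters/island counts are preserved). Overall, the cross-section is a single solid region. Net area = 5.62 mm².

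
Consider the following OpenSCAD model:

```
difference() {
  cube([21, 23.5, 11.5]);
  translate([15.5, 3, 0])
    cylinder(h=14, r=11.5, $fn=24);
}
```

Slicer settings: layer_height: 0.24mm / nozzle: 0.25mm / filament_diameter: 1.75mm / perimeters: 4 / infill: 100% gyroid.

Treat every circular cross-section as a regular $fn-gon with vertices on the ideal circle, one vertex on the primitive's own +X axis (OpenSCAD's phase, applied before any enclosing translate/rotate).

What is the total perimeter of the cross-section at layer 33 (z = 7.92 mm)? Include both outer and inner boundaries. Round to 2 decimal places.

86.11 mm

At z = 7.92 mm: the cube (footprint 21×23.5) is included at this height (perimeter 89.00 mm); the r=11.5 cylinder at (15.5, 3) contributes a regular 24-gon of circumradius 11.5 (perimeter = 2·24·11.500·sin(180°/24) = 72.05 mm); Subtracting the remaining from the first: starting from the 21×23.5 cube, the r=11.5 cylinder at (15.5, 3) partially overlaps it — only the 213.45 mm² overlap (of its 410.75 mm²) is removed, clipping the outline — boundary = 86.11 mm. Overall, the cross-section is a single solid region. Total boundary length (outer) = 86.11 mm.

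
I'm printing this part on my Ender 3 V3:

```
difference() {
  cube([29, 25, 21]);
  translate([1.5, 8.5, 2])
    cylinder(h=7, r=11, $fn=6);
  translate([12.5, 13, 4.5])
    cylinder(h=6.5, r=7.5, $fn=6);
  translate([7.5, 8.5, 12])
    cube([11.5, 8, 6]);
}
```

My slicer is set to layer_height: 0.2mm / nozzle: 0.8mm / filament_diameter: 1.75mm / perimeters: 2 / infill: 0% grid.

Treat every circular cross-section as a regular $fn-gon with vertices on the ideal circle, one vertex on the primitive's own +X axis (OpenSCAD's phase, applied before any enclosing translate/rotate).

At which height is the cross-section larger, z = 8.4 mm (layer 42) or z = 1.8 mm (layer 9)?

layer 9 (z = 1.8 mm)

Layer 42 (z = 8.4): the cube is present — its section is the full 29×25 rectangle (area 725.00 mm²); the cylinder at (1.5, 8.5): section is a regular 6-gon, circumradius r=11 (area = (6/2)·11.000²·sin(360°/6) = 314.37 mm²); the r=7.5 cylinder at (12.5, 13) gives a regular 6-gon of circumradius 7.5 (constant along its height) (area = (6/2)·7.500²·sin(360°/6) = 146.14 mm²); the cube at (7.5, 8.5) does not reach this height (z outside [12, 18]); Subtracting the remaining from the first: starting from the 29×25 cube (725.00 mm²), the r=11 cylinder at (1.5, 8.5) partially overlaps it — only the 178.27 mm² overlap (of its 314.37 mm²) is removed, clipping the outline; the r=7.5 cylinder at (12.5, 13) partially overlaps it — only the 106.20 mm² overlap (of its 146.14 mm²) is removed, clipping the outline — area = 440.53 mm². So its area = 440.53 mm². Layer 9 (z = 1.8): the 29×25 cube contributes its full rectangle (area 725.00 mm²); the cylinder at (1.5, 8.5) is absent (z outside [2, 9]); the cylinder at (12.5, 13) is absent (z outside [4.5, 11]); the cube at (7.5, 8.5) is not intersected at this z (z outside [12, 18]); Subtracting the remaining from the first: none of the subtracted shapes is present at this height, so the 29×25 cube is unchanged — area = 725.00 mm². So its area = 725.00 mm². Layer 9 is larger (725.00 vs 440.53 mm²).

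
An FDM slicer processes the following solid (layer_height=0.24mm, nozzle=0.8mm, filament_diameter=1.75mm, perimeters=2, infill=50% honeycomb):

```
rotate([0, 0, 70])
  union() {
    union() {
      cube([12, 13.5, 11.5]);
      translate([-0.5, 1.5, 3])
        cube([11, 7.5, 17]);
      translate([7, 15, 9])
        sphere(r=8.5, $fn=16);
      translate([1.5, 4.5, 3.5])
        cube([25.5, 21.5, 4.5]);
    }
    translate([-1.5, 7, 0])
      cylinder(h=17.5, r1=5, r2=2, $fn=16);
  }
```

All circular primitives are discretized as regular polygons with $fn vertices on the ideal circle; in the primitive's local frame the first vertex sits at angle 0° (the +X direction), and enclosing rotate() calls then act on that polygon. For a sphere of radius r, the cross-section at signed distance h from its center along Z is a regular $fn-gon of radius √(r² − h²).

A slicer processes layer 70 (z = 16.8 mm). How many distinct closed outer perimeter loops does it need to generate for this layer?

2

At z = 16.8 mm: the cube is not intersected at this z (z outside [0, 11.5]); the 11×7.5 cube at (-0.5, 1.5) contributes its full rectangle; the r=8.5 sphere at (7, 15) slices to a regular 16-gon of circumradius 3.378 (√(r²−h²) with h=7.8 from center); the cube at (1.5, 4.5) is absent (z outside [3.5, 8]); Combining (union): the 2 present regions are separate (no shared area or edge), so areas and boundary lengths simply add and each stays a separate island — 2 connected regions; the cone at (-1.5, 7): at t=0.960 of its height the radius interpolates to r₁+(r₂−r₁)t = 2.120, giving a regular 16-gon of that circumradius; Taking the union: the regions partially overlap (shared area 2.86 mm²), so overlapping operands fuse into one piece — 2 connected regions; (whole slice rotated 70° about Z — lengths, areas and connectivity unchanged). The result has 2 disconnected regions.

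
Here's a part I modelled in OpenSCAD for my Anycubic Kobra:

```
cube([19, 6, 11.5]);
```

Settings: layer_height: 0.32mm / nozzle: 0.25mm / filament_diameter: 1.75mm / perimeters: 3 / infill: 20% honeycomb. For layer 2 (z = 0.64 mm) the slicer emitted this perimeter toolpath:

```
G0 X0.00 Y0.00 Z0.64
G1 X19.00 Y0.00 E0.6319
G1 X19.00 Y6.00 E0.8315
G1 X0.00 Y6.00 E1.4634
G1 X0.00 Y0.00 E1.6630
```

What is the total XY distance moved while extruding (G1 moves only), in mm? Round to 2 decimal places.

50.00 mm

Sum the Euclidean lengths of each G1 segment: total = 50.00 mm.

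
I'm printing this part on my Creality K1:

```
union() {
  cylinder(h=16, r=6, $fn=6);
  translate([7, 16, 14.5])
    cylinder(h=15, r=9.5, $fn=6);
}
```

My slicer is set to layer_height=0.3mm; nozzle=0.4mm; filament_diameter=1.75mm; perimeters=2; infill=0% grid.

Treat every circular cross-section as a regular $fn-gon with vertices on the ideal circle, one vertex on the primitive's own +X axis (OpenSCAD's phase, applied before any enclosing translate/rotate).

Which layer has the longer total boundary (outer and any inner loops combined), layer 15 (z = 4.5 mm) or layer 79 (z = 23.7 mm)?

layer 79 (z = 23.7 mm)

Layer 15 (z = 4.5): the r=6 cylinder gives a regular 6-gon of circumradius 6 (constant along its height) (perimeter = 2·6·6.000·sin(180°/6) = 36.00 mm); the cylinder at (7, 16) is absent (z outside [14.5, 29.5]); Merging all regions: only the r=6 cylinder is present, so the union is just that shape — boundary = 36.00 mm. So its perimeter = 36.00 mm. Layer 79 (z = 23.7): the cylinder does not reach this height (z outside [0, 16]); the cylinder at (7, 16): section is a regular 6-gon, circumradius r=9.5 (perimeter = 2·6·9.500·sin(180°/6) = 57.00 mm); Combining (union): only the r=9.5 cylinder at (7, 16) is present, so the union is just that shape — boundary = 57.00 mm. So its perimeter = 57.00 mm. Layer 79 is larger (57.00 vs 36.00 mm).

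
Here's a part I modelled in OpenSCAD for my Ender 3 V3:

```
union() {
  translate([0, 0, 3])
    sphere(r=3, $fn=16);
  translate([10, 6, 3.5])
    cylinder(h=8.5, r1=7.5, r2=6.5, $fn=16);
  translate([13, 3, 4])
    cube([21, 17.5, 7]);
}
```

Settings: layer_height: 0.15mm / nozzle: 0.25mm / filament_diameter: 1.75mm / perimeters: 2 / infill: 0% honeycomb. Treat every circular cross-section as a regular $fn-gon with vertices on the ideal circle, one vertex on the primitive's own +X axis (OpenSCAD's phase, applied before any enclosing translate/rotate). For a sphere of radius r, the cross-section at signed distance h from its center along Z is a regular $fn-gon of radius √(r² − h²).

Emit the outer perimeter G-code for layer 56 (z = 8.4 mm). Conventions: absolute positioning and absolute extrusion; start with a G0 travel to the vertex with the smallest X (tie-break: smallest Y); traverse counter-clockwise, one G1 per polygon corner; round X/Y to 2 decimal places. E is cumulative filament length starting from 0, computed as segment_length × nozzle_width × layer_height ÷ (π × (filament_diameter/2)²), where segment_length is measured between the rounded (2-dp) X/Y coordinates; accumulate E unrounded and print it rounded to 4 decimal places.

At z = 8.4 mm: the sphere is not intersected at this z (|z−center|=5.400 > r=3); the cone at (10, 6): at t=0.576 of its height the radius interpolates to r₁+(r₂−r₁)t = 6.924, giving a regular 16-gon of that circumradius; the 21×17.5 cube at (13, 3) contributes its full rectangle; Taking the union: the regions partially overlap (shared area 27.69 mm²), so overlapping operands fuse into one piece — 1 connected region. The outline is a single polygon with 17 vertices. Extrusion per mm of travel: 0.25 × 0.15 / (π × 0.875²) = 0.015591. Accumulating E over each segment gives final E = 1.5140.

G0 X3.08 Y6.00 Z8.40
G1 X3.60 Y3.35 E0.0421
G1 X5.10 Y1.10 E0.0843
G1 X7.35 Y-0.40 E0.1264
G1 X10.00 Y-0.92 E0.1685
G1 X12.65 Y-0.40 E0.2106
G1 X14.90 Y1.10 E0.2528
G1 X16.16 Y3.00 E0.2883
G1 X34.00 Y3.00 E0.5665
G1 X34.00 Y20.50 E0.8393
G1 X13.00 Y20.50 E1.1667
G1 X13.00 Y12.16 E1.2967
G1 X12.65 Y12.40 E1.3034
G1 X10.00 Y12.92 E1.3455
G1 X7.35 Y12.40 E1.3876
G1 X5.10 Y10.90 E1.4297
G1 X3.60 Y8.65 E1.4719
G1 X3.08 Y6.00 E1.5140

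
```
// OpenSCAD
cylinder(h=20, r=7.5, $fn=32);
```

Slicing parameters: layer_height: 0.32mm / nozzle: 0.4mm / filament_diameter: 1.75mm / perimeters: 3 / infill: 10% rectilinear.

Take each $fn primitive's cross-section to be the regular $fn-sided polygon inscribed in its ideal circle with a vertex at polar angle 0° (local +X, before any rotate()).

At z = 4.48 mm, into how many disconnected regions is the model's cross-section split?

At z = 4.48 mm: the r=7.5 cylinder gives a regular 32-gon of circumradius 7.5 (constant along its height). The result has 1 disconnected region.

1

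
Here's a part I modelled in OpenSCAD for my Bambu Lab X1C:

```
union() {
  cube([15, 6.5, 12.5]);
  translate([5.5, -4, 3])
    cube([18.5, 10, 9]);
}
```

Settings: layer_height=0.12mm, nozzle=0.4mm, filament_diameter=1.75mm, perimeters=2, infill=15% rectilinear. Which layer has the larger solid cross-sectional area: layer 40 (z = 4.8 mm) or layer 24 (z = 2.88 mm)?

layer 40 (z = 4.8 mm)

Layer 40 (z = 4.8): the cube (footprint 15×6.5) is included at this height (area 97.50 mm²); the 18.5×10 cube at (5.5, -4) contributes its full rectangle (area 185.00 mm²); Merging all regions: the regions partially overlap — summed areas 282.50 mm² minus the doubly-counted overlap 57.00 mm² gives 225.50 mm² — area = 225.50 mm². So its area = 225.50 mm². Layer 24 (z = 2.88): the 15×6.5 cube contributes its full rectangle (area 97.50 mm²); the cube at (5.5, -4) is absent (z outside [3, 12]); Merging all regions: only the 15×6.5 cube is present, so the union is just that shape — area = 97.50 mm². So its area = 97.50 mm². Layer 40 is larger (225.50 vs 97.50 mm²).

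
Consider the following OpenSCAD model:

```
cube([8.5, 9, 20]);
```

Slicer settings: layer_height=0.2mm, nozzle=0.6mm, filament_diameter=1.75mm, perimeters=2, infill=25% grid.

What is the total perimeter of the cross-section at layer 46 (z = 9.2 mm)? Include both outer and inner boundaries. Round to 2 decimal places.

At z = 9.2 mm: the cube (footprint 8.5×9) is included at this height (perimeter 35.00 mm). Overall, the cross-section is a single solid region. Total boundary length (outer) = 35.00 mm.

35.00 mm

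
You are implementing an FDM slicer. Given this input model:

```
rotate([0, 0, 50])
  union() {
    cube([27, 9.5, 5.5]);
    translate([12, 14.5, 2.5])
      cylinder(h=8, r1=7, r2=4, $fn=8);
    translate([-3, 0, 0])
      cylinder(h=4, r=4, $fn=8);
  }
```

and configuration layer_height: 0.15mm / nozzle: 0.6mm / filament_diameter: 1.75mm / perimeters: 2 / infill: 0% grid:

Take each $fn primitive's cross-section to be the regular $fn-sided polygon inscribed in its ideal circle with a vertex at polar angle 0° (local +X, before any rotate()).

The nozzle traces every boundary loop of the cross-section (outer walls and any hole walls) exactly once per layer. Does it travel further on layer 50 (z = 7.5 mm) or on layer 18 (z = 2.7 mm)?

Layer 50 (z = 7.5): the cube is absent (z outside [0, 5.5]); the cone at (12, 14.5) (r1=7→r2=4) has section circumradius 5.125 here — a regular 8-gon (perimeter = 2·8·5.125·sin(180°/8) = 31.38 mm); the cylinder at (-3, 0) is not intersected at this z (z outside [0, 4]); Taking the union: only the cone at (12, 14.5) is present, so the union is just that shape — boundary = 31.38 mm; (rotated 50° about Z; rotation is an isometry so areas/perimeters/island counts are preserved). So its perimeter = 31.38 mm. Layer 18 (z = 2.7): the 27×9.5 cube contributes its full rectangle (perimeter 73.00 mm); the cone at (12, 14.5) (r1=7→r2=4) has section circumradius 6.925 here — a regular 8-gon (perimeter = 2·8·6.925·sin(180°/8) = 42.40 mm); the r=4 cylinder at (-3, 0) gives a regular 8-gon of circumradius 4 (constant along its height) (perimeter = 2·8·4.000·sin(180°/8) = 24.49 mm); Taking the union: the regions partially overlap (shared area 10.15 mm²), so the edge portions inside another operand are dropped and the merged outline is re-measured after clipping — boundary = 114.51 mm; (whole slice rotated 50° about Z — lengths, areas and connectivity unchanged). So its perimeter = 114.51 mm. Layer 18 is larger (114.51 vs 31.38 mm).

layer 18 (z = 2.7 mm)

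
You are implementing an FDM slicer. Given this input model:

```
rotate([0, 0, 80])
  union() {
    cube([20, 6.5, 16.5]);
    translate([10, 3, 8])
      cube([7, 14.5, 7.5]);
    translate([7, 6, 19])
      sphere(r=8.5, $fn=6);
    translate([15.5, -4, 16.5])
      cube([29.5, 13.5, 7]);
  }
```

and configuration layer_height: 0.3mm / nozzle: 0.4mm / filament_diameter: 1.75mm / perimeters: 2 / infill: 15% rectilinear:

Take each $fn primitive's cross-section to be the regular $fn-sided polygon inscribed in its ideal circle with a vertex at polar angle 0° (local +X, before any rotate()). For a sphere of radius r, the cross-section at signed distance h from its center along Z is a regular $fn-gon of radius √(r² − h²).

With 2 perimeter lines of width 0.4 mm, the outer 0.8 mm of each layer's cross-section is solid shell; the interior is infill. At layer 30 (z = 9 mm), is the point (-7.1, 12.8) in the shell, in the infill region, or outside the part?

At z = 9 mm: the cube (footprint 20×6.5) is included at this height; the 7×14.5 cube at (10, 3) contributes its full rectangle; the sphere at (7, 6) does not reach this height (|z−center|=10.000 > r=8.5); the cube at (15.5, -4) does not reach this height (z outside [16.5, 23.5]); Taking the union: the regions partially overlap (shared area 24.50 mm²), so overlapping operands fuse into one piece — 1 connected region; (rotated 80° about Z; rotation is an isometry so areas/perimeters/island counts are preserved). Overall, the cross-section is a single solid region. Undo the 80° rotation: the query point maps to (11.373, 9.215) in the un-rotated model frame. The nearest boundary edge runs (10.00, 6.50)→(10.00, 17.50); distance from the point to it = 1.37 mm. The point is inside the cross-section and 1.37 mm from the nearest boundary — more than the 0.8 mm shell width (2 × 0.4), so it's in the infill interior.

infill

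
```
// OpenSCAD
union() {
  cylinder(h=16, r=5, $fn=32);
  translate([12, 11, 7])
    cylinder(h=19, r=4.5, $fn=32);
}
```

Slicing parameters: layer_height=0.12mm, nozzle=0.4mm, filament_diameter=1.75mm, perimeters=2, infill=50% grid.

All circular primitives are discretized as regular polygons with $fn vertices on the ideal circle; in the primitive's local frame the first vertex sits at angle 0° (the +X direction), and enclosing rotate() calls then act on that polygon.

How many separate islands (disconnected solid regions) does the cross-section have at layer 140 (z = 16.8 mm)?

At z = 16.8 mm: the cylinder is not intersected at this z (z outside [0, 16]); the r=4.5 cylinder at (12, 11) gives a regular 32-gon of circumradius 4.5 (constant along its height); Taking the union: only the r=4.5 cylinder at (12, 11) is present, so the union is just that shape — 1 connected region. Overall, the cross-section is a single solid region. Island count = 1.

1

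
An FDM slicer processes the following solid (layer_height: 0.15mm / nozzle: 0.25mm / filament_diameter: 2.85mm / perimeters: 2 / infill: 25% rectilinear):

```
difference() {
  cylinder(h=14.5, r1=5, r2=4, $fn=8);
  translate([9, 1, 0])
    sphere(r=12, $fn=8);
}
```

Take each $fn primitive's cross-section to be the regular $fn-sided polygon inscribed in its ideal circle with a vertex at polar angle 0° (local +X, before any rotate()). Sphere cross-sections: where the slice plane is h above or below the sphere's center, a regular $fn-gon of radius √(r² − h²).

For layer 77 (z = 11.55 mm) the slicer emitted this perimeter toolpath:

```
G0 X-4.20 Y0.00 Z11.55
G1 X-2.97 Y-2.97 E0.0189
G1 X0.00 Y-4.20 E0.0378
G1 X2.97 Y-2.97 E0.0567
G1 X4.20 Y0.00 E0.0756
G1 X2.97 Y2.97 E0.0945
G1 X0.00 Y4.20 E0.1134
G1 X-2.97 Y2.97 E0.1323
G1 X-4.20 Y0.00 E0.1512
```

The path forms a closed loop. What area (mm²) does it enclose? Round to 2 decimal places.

49.90 mm²

Apply the shoelace formula to the sequence of (X, Y) vertices; enclosed area = 49.90 mm².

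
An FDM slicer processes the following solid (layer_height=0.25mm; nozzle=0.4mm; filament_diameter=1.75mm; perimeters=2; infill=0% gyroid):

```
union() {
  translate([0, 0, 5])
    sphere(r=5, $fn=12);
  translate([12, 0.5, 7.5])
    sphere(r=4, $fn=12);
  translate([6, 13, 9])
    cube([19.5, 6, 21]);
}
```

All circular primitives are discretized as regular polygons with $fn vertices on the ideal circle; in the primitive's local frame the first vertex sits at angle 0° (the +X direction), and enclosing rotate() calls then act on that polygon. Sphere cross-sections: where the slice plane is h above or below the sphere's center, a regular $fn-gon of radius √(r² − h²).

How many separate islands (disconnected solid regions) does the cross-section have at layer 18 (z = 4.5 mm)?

At z = 4.5 mm: the r=5 sphere contributes a regular 12-gon of circumradius √(5²−0.5²) = 4.975; the sphere at (12, 0.5): section is a regular 12-gon, circumradius = √(r²−h²) = √(4²−3²) = 2.646; the cube at (6, 13) is absent (z outside [9, 30]); Merging all regions: the 2 present regions are separate (no shared area or edge), so areas and boundary lengths simply add and each stays a separate island — 2 connected regions. Overall, the cross-section has 2 separate islands. Island count = 2.

2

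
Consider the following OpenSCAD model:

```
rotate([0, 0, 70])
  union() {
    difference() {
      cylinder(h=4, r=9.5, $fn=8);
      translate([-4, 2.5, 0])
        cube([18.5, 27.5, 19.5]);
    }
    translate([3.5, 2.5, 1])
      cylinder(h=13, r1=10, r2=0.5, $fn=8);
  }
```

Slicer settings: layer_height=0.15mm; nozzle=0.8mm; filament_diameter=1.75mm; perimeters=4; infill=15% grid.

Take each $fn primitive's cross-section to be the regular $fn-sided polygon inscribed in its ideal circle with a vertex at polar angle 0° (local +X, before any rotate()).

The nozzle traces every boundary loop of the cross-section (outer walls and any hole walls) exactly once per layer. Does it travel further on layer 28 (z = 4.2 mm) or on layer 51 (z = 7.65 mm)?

Layer 28 (z = 4.2): the cylinder does not reach this height (z outside [0, 4]); the 18.5×27.5 cube at (-4, 2.5) contributes its full rectangle (perimeter 92.00 mm); After the difference (first − rest): the first operand is absent here, so nothing remains; the cone at (3.5, 2.5) contributes a regular 8-gon of circumradius 7.662 (interpolated between r1=10 and r2=0.5 at t=0.246) (perimeter = 2·8·7.662·sin(180°/8) = 46.91 mm); Merging all regions: only the cone at (3.5, 2.5) is present, so the union is just that shape — boundary = 46.91 mm; (whole slice rotated 70° about Z — lengths, areas and connectivity unchanged). So its perimeter = 46.91 mm. Layer 51 (z = 7.65): the cylinder does not reach this height (z outside [0, 4]); the cube at (-4, 2.5) (footprint 18.5×27.5) is included at this height (perimeter 92.00 mm); Taking the first minus the rest: the first operand is absent here, so nothing remains; the cone at (3.5, 2.5): at t=0.512 of its height the radius interpolates to r₁+(r₂−r₁)t = 5.140, giving a regular 8-gon of that circumradius (perimeter = 2·8·5.140·sin(180°/8) = 31.47 mm); Combining (union): only the cone at (3.5, 2.5) is present, so the union is just that shape — boundary = 31.47 mm; (whole slice rotated 70° about Z — lengths, areas and connectivity unchanged). So its perimeter = 31.47 mm. Layer 28 is larger (46.91 vs 31.47 mm).

layer 28 (z = 4.2 mm)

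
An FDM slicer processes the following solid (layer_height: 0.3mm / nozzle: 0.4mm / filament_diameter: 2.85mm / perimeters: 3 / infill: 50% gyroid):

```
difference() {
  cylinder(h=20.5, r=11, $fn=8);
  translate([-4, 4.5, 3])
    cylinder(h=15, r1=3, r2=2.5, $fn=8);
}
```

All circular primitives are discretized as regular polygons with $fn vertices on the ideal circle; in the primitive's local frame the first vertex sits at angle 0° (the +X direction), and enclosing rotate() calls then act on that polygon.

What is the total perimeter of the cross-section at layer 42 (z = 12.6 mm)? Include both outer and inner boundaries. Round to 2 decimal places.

83.76 mm

At z = 12.6 mm: the r=11 cylinder gives a regular 8-gon of circumradius 11 (constant along its height) (perimeter = 2·8·11.000·sin(180°/8) = 67.35 mm); the cone at (-4, 4.5) contributes a regular 8-gon of circumradius 2.680 (interpolated between r1=3 and r2=2.5 at t=0.640) (perimeter = 2·8·2.680·sin(180°/8) = 16.41 mm); Subtracting the remaining from the first: starting from the r=11 cylinder, the cone at (-4, 4.5) lies wholly inside it (removes its full 20.31 mm² and its 16.41 mm outline becomes a hole wall) — boundary (outer + 1 inner loop) = 83.76 mm. Overall, the cross-section is one region with 1 hole. Total boundary length (outer + inner) = 83.76 mm.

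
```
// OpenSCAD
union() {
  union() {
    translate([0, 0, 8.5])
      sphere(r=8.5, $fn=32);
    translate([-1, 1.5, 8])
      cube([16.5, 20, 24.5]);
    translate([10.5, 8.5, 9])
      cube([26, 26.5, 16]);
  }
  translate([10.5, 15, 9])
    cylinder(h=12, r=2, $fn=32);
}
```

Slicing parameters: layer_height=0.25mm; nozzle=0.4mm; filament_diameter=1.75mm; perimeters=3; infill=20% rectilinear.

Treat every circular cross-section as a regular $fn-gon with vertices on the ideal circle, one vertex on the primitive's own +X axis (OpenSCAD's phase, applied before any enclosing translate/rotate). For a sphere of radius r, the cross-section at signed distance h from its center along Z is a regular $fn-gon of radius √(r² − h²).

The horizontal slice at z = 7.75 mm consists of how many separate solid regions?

1

At z = 7.75 mm: the r=8.5 sphere slices to a regular 32-gon of circumradius 8.467 (√(r²−h²) with h=0.75 from center); the cube at (-1, 1.5) does not reach this height (z outside [8, 32.5]); the cube at (10.5, 8.5) is not intersected at this z (z outside [9, 25]); Merging all regions: only the r=8.5 sphere is present, so the union is just that shape — 1 connected region; the cylinder at (10.5, 15) is absent (z outside [9, 21]); Taking the union: only the result so far is present, so the union is just that shape — 1 connected region. The result has 1 disconnected region.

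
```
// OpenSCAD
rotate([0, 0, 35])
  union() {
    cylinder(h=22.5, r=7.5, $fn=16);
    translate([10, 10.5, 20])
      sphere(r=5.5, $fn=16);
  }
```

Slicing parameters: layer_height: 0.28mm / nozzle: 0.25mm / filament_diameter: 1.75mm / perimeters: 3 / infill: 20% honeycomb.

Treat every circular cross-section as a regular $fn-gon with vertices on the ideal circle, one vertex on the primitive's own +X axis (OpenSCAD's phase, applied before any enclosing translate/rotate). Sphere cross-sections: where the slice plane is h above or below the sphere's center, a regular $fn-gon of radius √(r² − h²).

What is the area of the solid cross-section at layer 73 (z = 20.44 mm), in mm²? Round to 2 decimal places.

264.22 mm²

At z = 20.44 mm: the r=7.5 cylinder contributes a regular 16-gon of circumradius 7.5 (area = (16/2)·7.500²·sin(360°/16) = 172.21 mm²); the sphere at (10, 10.5): section is a regular 16-gon, circumradius = √(r²−h²) = √(5.5²−0.44²) = 5.482 (area = (16/2)·5.482²·sin(360°/16) = 92.02 mm²); Merging all regions: the 2 present regions are separate (no shared area or edge), so areas and boundary lengths simply add and each stays a separate island — area = 264.22 mm²; (rotated 35° about Z; rotation is an isometry so areas/perimeters/island counts are preserved). Overall, the cross-section has 2 separate islands. Net area = 264.22 mm².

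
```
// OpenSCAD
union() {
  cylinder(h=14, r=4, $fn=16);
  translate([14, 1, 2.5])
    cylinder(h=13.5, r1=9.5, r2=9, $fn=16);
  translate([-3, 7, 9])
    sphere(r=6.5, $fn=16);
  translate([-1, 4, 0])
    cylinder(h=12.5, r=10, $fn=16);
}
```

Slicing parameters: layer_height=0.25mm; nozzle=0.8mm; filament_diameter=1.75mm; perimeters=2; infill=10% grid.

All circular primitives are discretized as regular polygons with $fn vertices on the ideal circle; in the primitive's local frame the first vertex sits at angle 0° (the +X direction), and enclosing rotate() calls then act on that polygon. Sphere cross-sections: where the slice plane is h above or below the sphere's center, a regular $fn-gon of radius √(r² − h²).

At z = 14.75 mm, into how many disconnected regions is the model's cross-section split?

2

At z = 14.75 mm: the cylinder is absent (z outside [0, 14]); the cone at (14, 1): at t=0.907 of its height the radius interpolates to r₁+(r₂−r₁)t = 9.046, giving a regular 16-gon of that circumradius; the r=6.5 sphere at (-3, 7) slices to a regular 16-gon of circumradius 3.031 (√(r²−h²) with h=5.75 from center); the cylinder at (-1, 4) is absent (z outside [0, 12.5]); Taking the union: the 2 present regions are separate (no shared area or edge), so areas and boundary lengths simply add and each stays a separate island — 2 connected regions. The result has 2 disconnected regions.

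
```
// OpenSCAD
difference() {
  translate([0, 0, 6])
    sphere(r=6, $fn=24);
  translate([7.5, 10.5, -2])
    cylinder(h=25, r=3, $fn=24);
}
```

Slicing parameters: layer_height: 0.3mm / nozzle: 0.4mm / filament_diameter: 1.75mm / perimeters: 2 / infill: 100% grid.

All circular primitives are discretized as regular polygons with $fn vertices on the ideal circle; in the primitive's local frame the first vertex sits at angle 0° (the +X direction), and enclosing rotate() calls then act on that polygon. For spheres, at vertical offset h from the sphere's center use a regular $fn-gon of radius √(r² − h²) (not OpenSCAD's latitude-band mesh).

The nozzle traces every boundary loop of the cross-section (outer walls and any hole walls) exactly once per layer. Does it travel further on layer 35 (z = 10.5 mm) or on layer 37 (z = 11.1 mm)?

Layer 35 (z = 10.5): the r=6 sphere slices to a regular 24-gon of circumradius 3.969 (√(r²−h²) with h=4.5 from center) (perimeter = 2·24·3.969·sin(180°/24) = 24.86 mm); the cylinder at (7.5, 10.5): section is a regular 24-gon, circumradius r=3 (perimeter = 2·24·3.000·sin(180°/24) = 18.80 mm); After the difference (first − rest): starting from the r=6 sphere, the r=3 cylinder at (7.5, 10.5) misses the remaining region (no effect) — boundary = 24.86 mm. So its perimeter = 24.86 mm. Layer 37 (z = 11.1): the r=6 sphere slices to a regular 24-gon of circumradius 3.161 (√(r²−h²) with h=5.1 from center) (perimeter = 2·24·3.161·sin(180°/24) = 19.80 mm); the cylinder at (7.5, 10.5): section is a regular 24-gon, circumradius r=3 (perimeter = 2·24·3.000·sin(180°/24) = 18.80 mm); Subtracting the remaining from the first: starting from the r=6 sphere, the r=3 cylinder at (7.5, 10.5) misses the remaining region (no effect) — boundary = 19.80 mm. So its perimeter = 19.80 mm. Layer 35 is larger (24.86 vs 19.80 mm).

layer 35 (z = 10.5 mm)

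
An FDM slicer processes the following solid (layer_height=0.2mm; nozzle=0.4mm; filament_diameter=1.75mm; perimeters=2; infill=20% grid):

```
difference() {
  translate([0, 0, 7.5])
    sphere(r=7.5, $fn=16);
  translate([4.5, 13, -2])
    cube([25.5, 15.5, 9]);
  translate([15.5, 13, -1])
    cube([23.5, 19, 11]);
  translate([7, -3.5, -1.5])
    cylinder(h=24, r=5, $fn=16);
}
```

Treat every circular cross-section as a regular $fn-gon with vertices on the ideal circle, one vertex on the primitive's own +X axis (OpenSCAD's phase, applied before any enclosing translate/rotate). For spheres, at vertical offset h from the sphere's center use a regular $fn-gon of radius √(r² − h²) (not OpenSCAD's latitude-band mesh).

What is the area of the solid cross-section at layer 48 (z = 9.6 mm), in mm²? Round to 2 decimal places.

At z = 9.6 mm: the r=7.5 sphere slices to a regular 16-gon of circumradius 7.200 (√(r²−h²) with h=2.1 from center) (area = (16/2)·7.200²·sin(360°/16) = 158.71 mm²); the cube at (4.5, 13) is absent (z outside [-2, 7]); the 23.5×19 cube at (15.5, 13) contributes its full rectangle (area 446.50 mm²); the r=5 cylinder at (7, -3.5) contributes a regular 16-gon of circumradius 5 (area = (16/2)·5.000²·sin(360°/16) = 76.54 mm²); Taking the first minus the rest: starting from the r=7.5 sphere (158.71 mm²), the 23.5×19 cube at (15.5, 13) misses the remaining region (no effect); the r=5 cylinder at (7, -3.5) partially overlaps it — only the 26.03 mm² overlap (of its 76.54 mm²) is removed, clipping the outline — area = 132.68 mm². Overall, the cross-section is a single solid region. Net area = 132.68 mm².

132.68 mm²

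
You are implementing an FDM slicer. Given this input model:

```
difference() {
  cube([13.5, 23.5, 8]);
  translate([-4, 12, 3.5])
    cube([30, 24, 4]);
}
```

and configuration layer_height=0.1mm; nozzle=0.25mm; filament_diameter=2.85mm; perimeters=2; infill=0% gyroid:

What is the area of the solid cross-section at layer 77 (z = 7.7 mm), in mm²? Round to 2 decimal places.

At z = 7.7 mm: the 13.5×23.5 cube contributes its full rectangle (area 317.25 mm²); the cube at (-4, 12) is absent (z outside [3.5, 7.5]); Subtracting the remaining from the first: none of the subtracted shapes is present at this height, so the 13.5×23.5 cube is unchanged — area = 317.25 mm². Overall, the cross-section is a single solid region. Net area = 317.25 mm².

317.25 mm²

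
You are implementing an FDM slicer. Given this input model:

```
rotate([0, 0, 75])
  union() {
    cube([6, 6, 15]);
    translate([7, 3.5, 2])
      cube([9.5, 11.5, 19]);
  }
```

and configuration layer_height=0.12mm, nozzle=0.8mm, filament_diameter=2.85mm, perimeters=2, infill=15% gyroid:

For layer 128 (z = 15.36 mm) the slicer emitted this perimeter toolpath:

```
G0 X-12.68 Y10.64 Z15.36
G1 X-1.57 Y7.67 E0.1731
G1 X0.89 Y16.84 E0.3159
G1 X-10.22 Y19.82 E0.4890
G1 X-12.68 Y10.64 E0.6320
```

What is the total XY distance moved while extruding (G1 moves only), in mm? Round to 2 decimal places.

Sum the Euclidean lengths of each G1 segment: total = 42.00 mm.

42.00 mm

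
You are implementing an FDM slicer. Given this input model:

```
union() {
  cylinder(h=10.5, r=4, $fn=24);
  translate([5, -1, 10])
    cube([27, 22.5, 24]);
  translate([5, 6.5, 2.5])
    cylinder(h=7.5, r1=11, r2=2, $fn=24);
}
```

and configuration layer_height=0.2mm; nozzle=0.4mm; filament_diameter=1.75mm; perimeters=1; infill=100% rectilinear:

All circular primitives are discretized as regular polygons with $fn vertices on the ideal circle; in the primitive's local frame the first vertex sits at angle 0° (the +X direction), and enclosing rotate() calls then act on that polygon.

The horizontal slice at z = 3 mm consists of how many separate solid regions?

1

At z = 3 mm: the r=4 cylinder gives a regular 24-gon of circumradius 4 (constant along its height); the cube at (5, -1) is absent (z outside [10, 34]); the cone at (5, 6.5): at t=0.067 of its height the radius interpolates to r₁+(r₂−r₁)t = 10.400, giving a regular 24-gon of that circumradius; Merging all regions: the regions partially overlap (shared area 39.53 mm²), so overlapping operands fuse into one piece — 1 connected region. The result has 1 disconnected region.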